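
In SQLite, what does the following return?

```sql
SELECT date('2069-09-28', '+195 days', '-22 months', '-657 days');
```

Applying '+195 days' to 2069-09-28: counting 195 days forward gives 2070-04-11.
Adding -22 months to 2070-04-11 gives 2068-06-11.
Applying '-657 days' to 2068-06-11: counting 657 days back gives 2066-08-24.

2066-08-24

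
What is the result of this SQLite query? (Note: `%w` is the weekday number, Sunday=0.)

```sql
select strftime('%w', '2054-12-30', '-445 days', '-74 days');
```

2

First apply '-445 days', '-74 days': 2054-12-30 → 2053-07-29.
2053-07-29 is a Tuesday; with Sunday=0 that is 2.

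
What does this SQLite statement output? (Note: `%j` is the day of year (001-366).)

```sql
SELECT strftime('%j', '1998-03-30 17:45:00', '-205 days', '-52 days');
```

First apply '-205 days', '-52 days': 1998-03-30 17:45:00 → 1997-07-16 17:45:00.
Day-of-year for 1997-07-16: days since 1997-01-01 inclusive = 197, zero-padded to 197.

197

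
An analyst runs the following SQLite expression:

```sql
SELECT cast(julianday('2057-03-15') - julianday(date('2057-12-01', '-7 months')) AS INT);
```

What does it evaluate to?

-47

Adding -7 months to 2057-12-01 gives 2057-05-01.
16 days remain in March 2057 after the 15th (31 − 15).
April 2057: 30 days.
Then 1 day into May 2057.
Total: 16 + 30 + 1 = 47.
The subtraction is earlier − later, so the result is −47 → -47.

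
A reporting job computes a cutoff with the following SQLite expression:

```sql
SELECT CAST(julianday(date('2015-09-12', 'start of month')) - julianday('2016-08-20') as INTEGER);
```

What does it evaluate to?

-354

`start of month` rewinds 2015-09-12 to 2015-09-01.
29 days remain in September 2015 after the 1st (30 − 1).
Full months from October 2015 through July 2016 contribute their day counts.
Then 20 days into August 2016.
Total: 29 + 31 + 30 + 31 + 31 + 29 + 31 + 30 + 31 + 30 + 31 + 20 = 354.
The subtraction is earlier − later, so the result is −354 → -354.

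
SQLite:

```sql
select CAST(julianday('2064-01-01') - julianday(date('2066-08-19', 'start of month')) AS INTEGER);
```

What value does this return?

-943

`start of month` rewinds 2066-08-19 to 2066-08-01.
30 days remain in January 2064 after the 1st (31 − 1).
Full months from February 2064 through July 2066 contribute their day counts.
Then 1 day into August 2066.
Total: 30 + 29 + 31 + 30 + 31 + 30 + 31 + 31 + 30 + 31 + 30 + 31 + 31 + 28 + 31 + 30 + 31 + 30 + 31 + 31 + 30 + 31 + 30 + 31 + 31 + 28 + 31 + 30 + 31 + 30 + 31 + 1 = 943.
The subtraction is earlier − later, so the result is −943 → -943.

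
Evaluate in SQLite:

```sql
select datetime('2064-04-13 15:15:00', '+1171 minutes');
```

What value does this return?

2064-04-14 10:46:00

1171 minutes = 19h 31m; +1171 minutes from 2064-04-13 15:15:00 is 2064-04-14 10:46:00 (crosses midnight).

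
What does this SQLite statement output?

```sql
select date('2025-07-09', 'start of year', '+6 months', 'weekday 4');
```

`start of year` rewinds 2025-07-09 to 2025-01-01.
Adding +6 months to 2025-01-01 gives 2025-07-01.
`weekday 4` advances to the next Thursday; 2025-07-01 is a Tuesday, so it moves forward to 2025-07-03.

2025-07-03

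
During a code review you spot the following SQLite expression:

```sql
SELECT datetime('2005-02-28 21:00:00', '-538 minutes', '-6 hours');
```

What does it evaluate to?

538 minutes = 8h 58m; -538 minutes from 2005-02-28 21:00:00 is 2005-02-28 12:02:00.
-6 hours from 2005-02-28 12:02:00 is 2005-02-28 06:02:00.

2005-02-28 06:02:00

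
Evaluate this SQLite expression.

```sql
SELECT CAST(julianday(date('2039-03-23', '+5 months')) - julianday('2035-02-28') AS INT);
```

1637

Adding +5 months to 2039-03-23 gives 2039-08-23.
0 days remain in February 2035 after the 28th (28 − 28).
Full months from March 2035 through July 2039 contribute their day counts.
Then 23 days into August 2039.
Total: 0 + 31 + 30 + 31 + 30 + 31 + 31 + 30 + 31 + 30 + 31 + 31 + 29 + 31 + 30 + 31 + 30 + 31 + 31 + 30 + 31 + 30 + 31 + 31 + 28 + 31 + 30 + 31 + 30 + 31 + 31 + 30 + 31 + 30 + 31 + 31 + 28 + 31 + 30 + 31 + 30 + 31 + 31 + 30 + 31 + 30 + 31 + 31 + 28 + 31 + 30 + 31 + 30 + 31 + 23 = 1637.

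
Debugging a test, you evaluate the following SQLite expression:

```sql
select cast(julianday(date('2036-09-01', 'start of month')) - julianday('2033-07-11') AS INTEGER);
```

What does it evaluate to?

`start of month` rewinds 2036-09-01 to 2036-09-01.
20 days remain in July 2033 after the 11th (31 − 11).
Full months from August 2033 through August 2036 contribute their day counts.
Then 1 day into September 2036.
Total: 20 + 31 + 30 + 31 + 30 + 31 + 31 + 28 + 31 + 30 + 31 + 30 + 31 + 31 + 30 + 31 + 30 + 31 + 31 + 28 + 31 + 30 + 31 + 30 + 31 + 31 + 30 + 31 + 30 + 31 + 31 + 29 + 31 + 30 + 31 + 30 + 31 + 31 + 1 = 1148.

1148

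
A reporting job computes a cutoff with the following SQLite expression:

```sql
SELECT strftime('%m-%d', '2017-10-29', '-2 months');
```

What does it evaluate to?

First apply '-2 months': 2017-10-29 → 2017-08-29.
`%m-%d` extracts the month-day: 08-29.

08-29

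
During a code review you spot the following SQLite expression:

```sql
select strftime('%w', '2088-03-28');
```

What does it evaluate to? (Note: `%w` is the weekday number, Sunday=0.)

2088-03-28 is a Sunday; with Sunday=0 that is 0.

0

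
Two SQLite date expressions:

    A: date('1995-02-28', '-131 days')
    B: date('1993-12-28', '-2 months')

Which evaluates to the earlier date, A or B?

B

A = 1994-10-20.
B = 1993-10-28.
B is earlier.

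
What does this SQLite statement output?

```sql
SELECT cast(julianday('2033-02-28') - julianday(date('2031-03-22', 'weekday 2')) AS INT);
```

706

`weekday 2` advances to the next Tuesday; 2031-03-22 is a Saturday, so it moves forward to 2031-03-25.
6 days remain in March 2031 after the 25th (31 − 25).
Full months from April 2031 through January 2033 contribute their day counts.
Then 28 days into February 2033.
Total: 6 + 30 + 31 + 30 + 31 + 31 + 30 + 31 + 30 + 31 + 31 + 29 + 31 + 30 + 31 + 30 + 31 + 31 + 30 + 31 + 30 + 31 + 31 + 28 = 706.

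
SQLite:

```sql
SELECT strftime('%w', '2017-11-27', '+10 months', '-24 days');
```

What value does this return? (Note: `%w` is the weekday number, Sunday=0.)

First apply '+10 months', '-24 days': 2017-11-27 → 2018-09-03.
2018-09-03 is a Monday; with Sunday=0 that is 1.

1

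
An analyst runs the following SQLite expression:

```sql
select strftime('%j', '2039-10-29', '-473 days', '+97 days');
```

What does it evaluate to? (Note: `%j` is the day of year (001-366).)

291

First apply '-473 days', '+97 days': 2039-10-29 → 2038-10-18.
Day-of-year for 2038-10-18: days since 2038-01-01 inclusive = 291, zero-padded to 291.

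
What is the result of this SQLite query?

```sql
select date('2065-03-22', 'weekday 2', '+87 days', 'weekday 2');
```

2065-06-23

`weekday 2` advances to the next Tuesday; 2065-03-22 is a Sunday, so it moves forward to 2065-03-24.
Applying '+87 days' to 2065-03-24: counting 87 days forward gives 2065-06-19.
`weekday 2` advances to the next Tuesday; 2065-06-19 is a Friday, so it moves forward to 2065-06-23.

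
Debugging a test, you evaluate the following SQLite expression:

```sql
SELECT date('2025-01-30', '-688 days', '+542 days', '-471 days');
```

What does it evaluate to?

2023-05-24

Applying '-688 days' to 2025-01-30: counting 688 days back gives 2023-03-14.
Applying '+542 days' to 2023-03-14: counting 542 days forward gives 2024-09-06.
Applying '-471 days' to 2024-09-06: counting 471 days back gives 2023-05-24.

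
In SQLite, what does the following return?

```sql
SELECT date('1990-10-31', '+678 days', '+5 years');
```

1997-09-08

Applying '+678 days' to 1990-10-31: counting 678 days forward gives 1992-09-08.
Adding +5 years to 1992-09-08 gives 1997-09-08.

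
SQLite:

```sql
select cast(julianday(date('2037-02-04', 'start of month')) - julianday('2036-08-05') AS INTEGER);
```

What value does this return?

`start of month` rewinds 2037-02-04 to 2037-02-01.
26 days remain in August 2036 after the 5th (31 − 5).
September 2036: 30 days.
October 2036: 31 days.
November 2036: 30 days.
December 2036: 31 days.
January 2037: 31 days.
Then 1 day into February 2037.
Total: 26 + 30 + 31 + 30 + 31 + 31 + 1 = 180.

180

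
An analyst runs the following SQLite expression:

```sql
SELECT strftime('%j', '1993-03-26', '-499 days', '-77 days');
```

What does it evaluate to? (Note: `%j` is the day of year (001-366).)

First apply '-499 days', '-77 days': 1993-03-26 → 1991-08-28.
Day-of-year for 1991-08-28: days since 1991-01-01 inclusive = 240, zero-padded to 240.

240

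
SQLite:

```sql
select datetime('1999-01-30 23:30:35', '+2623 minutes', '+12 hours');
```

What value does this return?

1999-02-02 07:13:35

2623 minutes = 43h 43m; +2623 minutes from 1999-01-30 23:30:35 is 1999-02-01 19:13:35 (crosses midnight).
+12 hours from 1999-02-01 19:13:35 is 1999-02-02 07:13:35 (crosses midnight).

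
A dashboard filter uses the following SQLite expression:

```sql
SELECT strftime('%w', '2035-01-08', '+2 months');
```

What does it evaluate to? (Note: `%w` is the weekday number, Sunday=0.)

4

First apply '+2 months': 2035-01-08 → 2035-03-08.
2035-03-08 is a Thursday; with Sunday=0 that is 4.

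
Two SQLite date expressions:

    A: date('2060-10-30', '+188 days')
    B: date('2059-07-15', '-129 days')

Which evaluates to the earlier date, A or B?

A = 2061-05-06.
B = 2059-03-08.
B is earlier.

B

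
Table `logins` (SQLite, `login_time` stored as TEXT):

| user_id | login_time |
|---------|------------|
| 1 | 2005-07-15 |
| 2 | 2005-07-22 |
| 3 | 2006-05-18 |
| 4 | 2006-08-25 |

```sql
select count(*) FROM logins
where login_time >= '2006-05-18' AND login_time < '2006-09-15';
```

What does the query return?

Rows in [2006-05-18, 2006-09-15): 2006-05-18, 2006-08-25 → 2 rows.

2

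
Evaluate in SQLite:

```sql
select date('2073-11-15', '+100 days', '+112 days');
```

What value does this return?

Applying '+100 days' to 2073-11-15: counting 100 days forward gives 2074-02-23.
Applying '+112 days' to 2074-02-23: counting 112 days forward gives 2074-06-15.

2074-06-15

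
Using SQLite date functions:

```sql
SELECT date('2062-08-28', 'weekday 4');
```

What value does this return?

`weekday 4` advances to the next Thursday; 2062-08-28 is a Monday, so it moves forward to 2062-08-31.

2062-08-31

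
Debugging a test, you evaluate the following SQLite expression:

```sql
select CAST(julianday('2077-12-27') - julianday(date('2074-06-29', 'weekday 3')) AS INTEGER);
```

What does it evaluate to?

`weekday 3` advances to the next Wednesday; 2074-06-29 is a Friday, so it moves forward to 2074-07-04.
27 days remain in July 2074 after the 4th (31 − 4).
Full months from August 2074 through November 2077 contribute their day counts.
Then 27 days into December 2077.
Total: 27 + 31 + 30 + 31 + 30 + 31 + 31 + 28 + 31 + 30 + 31 + 30 + 31 + 31 + 30 + 31 + 30 + 31 + 31 + 29 + 31 + 30 + 31 + 30 + 31 + 31 + 30 + 31 + 30 + 31 + 31 + 28 + 31 + 30 + 31 + 30 + 31 + 31 + 30 + 31 + 30 + 27 = 1272.

1272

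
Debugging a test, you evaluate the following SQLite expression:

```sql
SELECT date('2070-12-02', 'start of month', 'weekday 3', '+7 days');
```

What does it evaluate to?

2070-12-10

`start of month` rewinds 2070-12-02 to 2070-12-01.
`weekday 3` advances to the next Wednesday; 2070-12-01 is a Monday, so it moves forward to 2070-12-03.
Advancing 7 more days within December lands on 2070-12-10.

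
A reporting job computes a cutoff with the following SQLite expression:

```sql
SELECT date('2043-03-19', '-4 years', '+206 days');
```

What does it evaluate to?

2039-10-11

Adding -4 years to 2043-03-19 gives 2039-03-19.
Applying '+206 days' to 2039-03-19: counting 206 days forward gives 2039-10-11.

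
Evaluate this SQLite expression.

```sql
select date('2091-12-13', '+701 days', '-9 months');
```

Applying '+701 days' to 2091-12-13: counting 701 days forward gives 2093-11-13.
Adding -9 months to 2093-11-13 gives 2093-02-13.

2093-02-13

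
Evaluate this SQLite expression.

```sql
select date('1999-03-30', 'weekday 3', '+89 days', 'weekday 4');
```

1999-07-01

`weekday 3` advances to the next Wednesday; 1999-03-30 is a Tuesday, so it moves forward to 1999-03-31.
Applying '+89 days' to 1999-03-31: counting 89 days forward gives 1999-06-28.
`weekday 4` advances to the next Thursday; 1999-06-28 is a Monday, so it moves forward to 1999-07-01.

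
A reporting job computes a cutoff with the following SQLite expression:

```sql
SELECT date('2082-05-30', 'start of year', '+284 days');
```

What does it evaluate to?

`start of year` rewinds 2082-05-30 to 2082-01-01.
Applying '+284 days' to 2082-01-01: counting 284 days forward gives 2082-10-12.

2082-10-12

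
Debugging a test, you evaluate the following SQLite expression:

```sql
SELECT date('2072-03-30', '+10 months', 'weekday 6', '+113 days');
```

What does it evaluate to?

Adding +10 months to 2072-03-30 gives 2073-01-30.
`weekday 6` advances to the next Saturday; 2073-01-30 is a Monday, so it moves forward to 2073-02-04.
Applying '+113 days' to 2073-02-04: counting 113 days forward gives 2073-05-28.

2073-05-28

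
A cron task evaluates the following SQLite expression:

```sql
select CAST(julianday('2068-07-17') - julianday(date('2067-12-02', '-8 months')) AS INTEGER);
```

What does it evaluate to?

472

Adding -8 months to 2067-12-02 gives 2067-04-02.
28 days remain in April 2067 after the 2nd (30 − 2).
Full months from May 2067 through June 2068 contribute their day counts.
Then 17 days into July 2068.
Total: 28 + 31 + 30 + 31 + 31 + 30 + 31 + 30 + 31 + 31 + 29 + 31 + 30 + 31 + 30 + 17 = 472.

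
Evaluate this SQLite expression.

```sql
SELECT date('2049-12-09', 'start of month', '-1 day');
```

2049-11-30

`start of month` rewinds 2049-12-09 to 2049-12-01.
Going back 1 day from 2049-12-01 reaches 2049-11-30 (last day of November, 30 days).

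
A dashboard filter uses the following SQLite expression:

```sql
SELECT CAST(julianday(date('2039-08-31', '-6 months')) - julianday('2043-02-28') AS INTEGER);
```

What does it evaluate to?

Adding -6 months to 2039-08-31 targets 2039-02-31. February 2039 has only 28 days, so SQLite normalizes the 3-day overflow forward to 2039-03-03.
28 days remain in March 2039 after the 3rd (31 − 3).
Full months from April 2039 through January 2043 contribute their day counts.
Then 28 days into February 2043.
Total: 28 + 30 + 31 + 30 + 31 + 31 + 30 + 31 + 30 + 31 + 31 + 29 + 31 + 30 + 31 + 30 + 31 + 31 + 30 + 31 + 30 + 31 + 31 + 28 + 31 + 30 + 31 + 30 + 31 + 31 + 30 + 31 + 30 + 31 + 31 + 28 + 31 + 30 + 31 + 30 + 31 + 31 + 30 + 31 + 30 + 31 + 31 + 28 = 1458.
The subtraction is earlier − later, so the result is −1458 → -1458.

-1458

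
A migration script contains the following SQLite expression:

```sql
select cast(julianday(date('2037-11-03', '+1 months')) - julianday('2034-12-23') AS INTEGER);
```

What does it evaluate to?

1076

Adding +1 month to 2037-11-03 gives 2037-12-03.
8 days remain in December 2034 after the 23rd (31 − 23).
Full months from January 2035 through November 2037 contribute their day counts.
Then 3 days into December 2037.
Total: 8 + 31 + 28 + 31 + 30 + 31 + 30 + 31 + 31 + 30 + 31 + 30 + 31 + 31 + 29 + 31 + 30 + 31 + 30 + 31 + 31 + 30 + 31 + 30 + 31 + 31 + 28 + 31 + 30 + 31 + 30 + 31 + 31 + 30 + 31 + 30 + 3 = 1076.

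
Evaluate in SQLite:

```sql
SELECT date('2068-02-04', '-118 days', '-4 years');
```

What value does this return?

Applying '-118 days' to 2068-02-04: counting 118 days back gives 2067-10-09.
Adding -4 years to 2067-10-09 gives 2063-10-09.

2063-10-09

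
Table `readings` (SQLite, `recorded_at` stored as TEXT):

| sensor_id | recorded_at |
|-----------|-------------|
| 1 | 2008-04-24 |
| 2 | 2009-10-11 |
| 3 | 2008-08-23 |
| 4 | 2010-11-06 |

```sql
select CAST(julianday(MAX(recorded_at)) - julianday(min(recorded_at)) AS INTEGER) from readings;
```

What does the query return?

926

MIN = 2008-04-24, MAX = 2010-11-06.
6 days remain in April 2008 after the 24th (30 − 24).
Full months from May 2008 through October 2010 contribute their day counts.
Then 6 days into November 2010.
Total: 6 + 31 + 30 + 31 + 31 + 30 + 31 + 30 + 31 + 31 + 28 + 31 + 30 + 31 + 30 + 31 + 31 + 30 + 31 + 30 + 31 + 31 + 28 + 31 + 30 + 31 + 30 + 31 + 31 + 30 + 31 + 6 = 926.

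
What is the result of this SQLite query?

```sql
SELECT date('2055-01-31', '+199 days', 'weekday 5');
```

2055-08-20

Applying '+199 days' to 2055-01-31: counting 199 days forward gives 2055-08-18.
`weekday 5` advances to the next Friday; 2055-08-18 is a Wednesday, so it moves forward to 2055-08-20.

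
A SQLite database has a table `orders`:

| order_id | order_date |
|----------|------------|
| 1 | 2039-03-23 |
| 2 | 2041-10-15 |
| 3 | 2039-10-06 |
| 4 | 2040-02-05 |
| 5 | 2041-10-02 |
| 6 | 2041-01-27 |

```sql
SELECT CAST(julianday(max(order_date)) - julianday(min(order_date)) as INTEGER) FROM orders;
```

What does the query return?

MIN = 2039-03-23, MAX = 2041-10-15.
8 days remain in March 2039 after the 23rd (31 − 23).
Full months from April 2039 through September 2041 contribute their day counts.
Then 15 days into October 2041.
Total: 8 + 30 + 31 + 30 + 31 + 31 + 30 + 31 + 30 + 31 + 31 + 29 + 31 + 30 + 31 + 30 + 31 + 31 + 30 + 31 + 30 + 31 + 31 + 28 + 31 + 30 + 31 + 30 + 31 + 31 + 30 + 15 = 937.

937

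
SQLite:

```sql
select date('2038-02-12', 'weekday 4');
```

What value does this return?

`weekday 4` advances to the next Thursday; 2038-02-12 is a Friday, so it moves forward to 2038-02-18.

2038-02-18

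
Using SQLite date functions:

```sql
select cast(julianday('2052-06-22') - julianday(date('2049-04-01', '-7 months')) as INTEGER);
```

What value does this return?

1390

Adding -7 months to 2049-04-01 gives 2048-09-01.
29 days remain in September 2048 after the 1st (30 − 1).
Full months from October 2048 through May 2052 contribute their day counts.
Then 22 days into June 2052.
Total: 29 + 31 + 30 + 31 + 31 + 28 + 31 + 30 + 31 + 30 + 31 + 31 + 30 + 31 + 30 + 31 + 31 + 28 + 31 + 30 + 31 + 30 + 31 + 31 + 30 + 31 + 30 + 31 + 31 + 28 + 31 + 30 + 31 + 30 + 31 + 31 + 30 + 31 + 30 + 31 + 31 + 29 + 31 + 30 + 31 + 22 = 1390.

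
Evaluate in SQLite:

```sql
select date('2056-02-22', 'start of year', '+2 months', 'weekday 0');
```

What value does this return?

2056-03-05

`start of year` rewinds 2056-02-22 to 2056-01-01.
Adding +2 months to 2056-01-01 gives 2056-03-01.
`weekday 0` advances to the next Sunday; 2056-03-01 is a Wednesday, so it moves forward to 2056-03-05.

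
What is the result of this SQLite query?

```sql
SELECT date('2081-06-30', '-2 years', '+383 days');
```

Adding -2 years to 2081-06-30 gives 2079-06-30.
Applying '+383 days' to 2079-06-30: counting 383 days forward gives 2080-07-17.

2080-07-17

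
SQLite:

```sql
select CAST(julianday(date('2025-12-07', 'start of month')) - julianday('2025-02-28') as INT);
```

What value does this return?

`start of month` rewinds 2025-12-07 to 2025-12-01.
0 days remain in February 2025 after the 28th (28 − 28).
Full months from March 2025 through November 2025 contribute their day counts.
Then 1 day into December 2025.
Total: 0 + 31 + 30 + 31 + 30 + 31 + 31 + 30 + 31 + 30 + 1 = 276.

276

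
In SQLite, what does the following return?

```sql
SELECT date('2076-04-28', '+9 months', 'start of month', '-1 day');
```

Adding +9 months to 2076-04-28 gives 2077-01-28.
`start of month` rewinds 2077-01-28 to 2077-01-01.
Going back 1 day from 2077-01-01 reaches 2076-12-31 (last day of December, 31 days).

2076-12-31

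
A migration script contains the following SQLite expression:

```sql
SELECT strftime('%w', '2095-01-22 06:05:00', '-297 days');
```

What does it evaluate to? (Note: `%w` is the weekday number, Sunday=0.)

First apply '-297 days': 2095-01-22 06:05:00 → 2094-03-31 06:05:00.
2094-03-31 is a Wednesday; with Sunday=0 that is 3.

3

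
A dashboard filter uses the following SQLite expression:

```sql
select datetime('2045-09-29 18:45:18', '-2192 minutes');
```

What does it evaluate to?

2045-09-28 06:13:18

2192 minutes = 36h 32m; -2192 minutes from 2045-09-29 18:45:18 is 2045-09-28 06:13:18 (crosses midnight).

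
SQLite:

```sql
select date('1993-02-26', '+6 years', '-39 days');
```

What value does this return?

1999-01-18

Adding +6 years to 1993-02-26 gives 1999-02-26.
Going back 26 days from 1999-02-26 reaches 1999-01-31 (last day of January, 31 days).
Going back 13 days within January lands on 1999-01-18.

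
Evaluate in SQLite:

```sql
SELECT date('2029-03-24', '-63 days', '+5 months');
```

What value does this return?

Applying '-63 days' to 2029-03-24: counting 63 days back gives 2029-01-20.
Adding +5 months to 2029-01-20 gives 2029-06-20.

2029-06-20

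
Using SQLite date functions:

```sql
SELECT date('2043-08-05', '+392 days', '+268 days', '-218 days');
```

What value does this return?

Applying '+392 days' to 2043-08-05: counting 392 days forward gives 2044-08-31.
Applying '+268 days' to 2044-08-31: counting 268 days forward gives 2045-05-26.
Applying '-218 days' to 2045-05-26: counting 218 days back gives 2044-10-20.

2044-10-20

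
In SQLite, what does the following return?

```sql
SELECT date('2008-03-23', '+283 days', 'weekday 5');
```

Applying '+283 days' to 2008-03-23: counting 283 days forward gives 2008-12-31.
`weekday 5` advances to the next Friday; 2008-12-31 is a Wednesday, so it moves forward to 2009-01-02.

2009-01-02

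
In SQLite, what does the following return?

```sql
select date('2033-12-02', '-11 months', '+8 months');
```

2033-09-02

Adding -11 months to 2033-12-02 gives 2033-01-02.
Adding +8 months to 2033-01-02 gives 2033-09-02.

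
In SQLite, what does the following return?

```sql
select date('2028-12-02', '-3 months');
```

Adding -3 months to 2028-12-02 gives 2028-09-02.

2028-09-02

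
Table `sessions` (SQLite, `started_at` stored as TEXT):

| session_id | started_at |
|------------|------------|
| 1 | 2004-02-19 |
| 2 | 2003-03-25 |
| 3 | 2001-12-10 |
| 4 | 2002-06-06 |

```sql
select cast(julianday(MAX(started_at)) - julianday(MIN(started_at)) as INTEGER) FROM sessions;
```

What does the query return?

MIN = 2001-12-10, MAX = 2004-02-19.
21 days remain in December 2001 after the 10th (31 − 10).
Full months from January 2002 through January 2004 contribute their day counts.
Then 19 days into February 2004.
Total: 21 + 31 + 28 + 31 + 30 + 31 + 30 + 31 + 31 + 30 + 31 + 30 + 31 + 31 + 28 + 31 + 30 + 31 + 30 + 31 + 31 + 30 + 31 + 30 + 31 + 31 + 19 = 801.

801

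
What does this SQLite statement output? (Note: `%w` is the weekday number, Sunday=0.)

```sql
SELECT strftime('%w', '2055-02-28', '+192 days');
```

3

First apply '+192 days': 2055-02-28 → 2055-09-08.
2055-09-08 is a Wednesday; with Sunday=0 that is 3.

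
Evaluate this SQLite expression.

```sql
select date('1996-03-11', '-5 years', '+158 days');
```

Adding -5 years to 1996-03-11 gives 1991-03-11.
Applying '+158 days' to 1991-03-11: counting 158 days forward gives 1991-08-16.

1991-08-16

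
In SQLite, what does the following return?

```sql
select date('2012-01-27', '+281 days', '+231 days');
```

2013-06-22

Applying '+281 days' to 2012-01-27: counting 281 days forward gives 2012-11-03.
Applying '+231 days' to 2012-11-03: counting 231 days forward gives 2013-06-22.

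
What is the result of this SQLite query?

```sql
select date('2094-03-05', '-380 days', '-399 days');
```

2092-01-16

Applying '-380 days' to 2094-03-05: counting 380 days back gives 2093-02-18.
Applying '-399 days' to 2093-02-18: counting 399 days back gives 2092-01-16.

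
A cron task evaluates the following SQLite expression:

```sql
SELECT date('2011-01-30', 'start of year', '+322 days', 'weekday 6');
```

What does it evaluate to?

2011-11-19

`start of year` rewinds 2011-01-30 to 2011-01-01.
Applying '+322 days' to 2011-01-01: counting 322 days forward gives 2011-11-19.
`weekday 6` advances to the next Saturday; 2011-11-19 is already a Saturday, so it stays at 2011-11-19.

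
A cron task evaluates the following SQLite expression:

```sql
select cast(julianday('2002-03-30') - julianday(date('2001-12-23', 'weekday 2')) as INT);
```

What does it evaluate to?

95

`weekday 2` advances to the next Tuesday; 2001-12-23 is a Sunday, so it moves forward to 2001-12-25.
6 days remain in December 2001 after the 25th (31 − 25).
January 2002: 31 days.
February 2002: 28 days.
Then 30 days into March 2002.
Total: 6 + 31 + 28 + 30 = 95.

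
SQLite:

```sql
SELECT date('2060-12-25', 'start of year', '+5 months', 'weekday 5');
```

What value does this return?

`start of year` rewinds 2060-12-25 to 2060-01-01.
Adding +5 months to 2060-01-01 gives 2060-06-01.
`weekday 5` advances to the next Friday; 2060-06-01 is a Tuesday, so it moves forward to 2060-06-04.

2060-06-04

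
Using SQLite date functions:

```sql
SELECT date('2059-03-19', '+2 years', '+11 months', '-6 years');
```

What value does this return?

Adding +2 years to 2059-03-19 gives 2061-03-19.
Adding +11 months to 2061-03-19 gives 2062-02-19.
Adding -6 years to 2062-02-19 gives 2056-02-19.

2056-02-19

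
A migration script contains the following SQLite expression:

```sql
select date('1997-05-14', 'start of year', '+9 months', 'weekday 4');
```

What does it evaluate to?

1997-10-02

`start of year` rewinds 1997-05-14 to 1997-01-01.
Adding +9 months to 1997-01-01 gives 1997-10-01.
`weekday 4` advances to the next Thursday; 1997-10-01 is a Wednesday, so it moves forward to 1997-10-02.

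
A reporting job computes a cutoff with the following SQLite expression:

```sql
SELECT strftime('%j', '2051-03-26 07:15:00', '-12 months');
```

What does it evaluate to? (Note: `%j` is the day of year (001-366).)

085

First apply '-12 months': 2051-03-26 07:15:00 → 2050-03-26 07:15:00.
Day-of-year for 2050-03-26: days since 2050-01-01 inclusive = 85, zero-padded to 085.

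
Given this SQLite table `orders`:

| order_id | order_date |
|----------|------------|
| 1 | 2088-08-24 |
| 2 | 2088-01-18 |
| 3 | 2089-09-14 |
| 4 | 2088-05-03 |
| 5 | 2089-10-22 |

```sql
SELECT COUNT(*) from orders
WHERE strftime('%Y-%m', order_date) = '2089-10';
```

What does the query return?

1

Rows with year-month 2089-10: 2089-10-22 → 1.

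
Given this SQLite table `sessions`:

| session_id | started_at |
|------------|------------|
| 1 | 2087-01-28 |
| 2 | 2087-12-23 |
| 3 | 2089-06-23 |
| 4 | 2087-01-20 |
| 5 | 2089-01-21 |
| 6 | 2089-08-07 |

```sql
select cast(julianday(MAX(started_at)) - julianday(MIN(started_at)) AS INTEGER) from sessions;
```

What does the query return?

930

MIN = 2087-01-20, MAX = 2089-08-07.
11 days remain in January 2087 after the 20th (31 − 20).
Full months from February 2087 through July 2089 contribute their day counts.
Then 7 days into August 2089.
Total: 11 + 28 + 31 + 30 + 31 + 30 + 31 + 31 + 30 + 31 + 30 + 31 + 31 + 29 + 31 + 30 + 31 + 30 + 31 + 31 + 30 + 31 + 30 + 31 + 31 + 28 + 31 + 30 + 31 + 30 + 31 + 7 = 930.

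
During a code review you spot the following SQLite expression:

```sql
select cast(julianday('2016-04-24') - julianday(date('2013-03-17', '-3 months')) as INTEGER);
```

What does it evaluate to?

1224

Adding -3 months to 2013-03-17 gives 2012-12-17.
14 days remain in December 2012 after the 17th (31 − 17).
Full months from January 2013 through March 2016 contribute their day counts.
Then 24 days into April 2016.
Total: 14 + 31 + 28 + 31 + 30 + 31 + 30 + 31 + 31 + 30 + 31 + 30 + 31 + 31 + 28 + 31 + 30 + 31 + 30 + 31 + 31 + 30 + 31 + 30 + 31 + 31 + 28 + 31 + 30 + 31 + 30 + 31 + 31 + 30 + 31 + 30 + 31 + 31 + 29 + 31 + 24 = 1224.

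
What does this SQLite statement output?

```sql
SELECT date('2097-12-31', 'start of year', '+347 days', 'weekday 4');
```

`start of year` rewinds 2097-12-31 to 2097-01-01.
Applying '+347 days' to 2097-01-01: counting 347 days forward gives 2097-12-14.
`weekday 4` advances to the next Thursday; 2097-12-14 is a Saturday, so it moves forward to 2097-12-19.

2097-12-19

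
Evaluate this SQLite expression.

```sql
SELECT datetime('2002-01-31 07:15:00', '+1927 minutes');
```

2002-02-01 15:22:00

1927 minutes = 32h 7m; +1927 minutes from 2002-01-31 07:15:00 is 2002-02-01 15:22:00 (crosses midnight).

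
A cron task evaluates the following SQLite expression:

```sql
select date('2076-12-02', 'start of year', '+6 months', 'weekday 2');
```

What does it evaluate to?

`start of year` rewinds 2076-12-02 to 2076-01-01.
Adding +6 months to 2076-01-01 gives 2076-07-01.
`weekday 2` advances to the next Tuesday; 2076-07-01 is a Wednesday, so it moves forward to 2076-07-07.

2076-07-07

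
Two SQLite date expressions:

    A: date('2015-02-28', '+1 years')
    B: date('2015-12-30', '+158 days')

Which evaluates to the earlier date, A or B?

A = 2016-02-28.
B = 2016-06-05.
A is earlier.

A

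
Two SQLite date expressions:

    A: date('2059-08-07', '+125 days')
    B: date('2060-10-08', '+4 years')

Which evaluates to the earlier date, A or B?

A

A = 2059-12-10.
B = 2064-10-08.
A is earlier.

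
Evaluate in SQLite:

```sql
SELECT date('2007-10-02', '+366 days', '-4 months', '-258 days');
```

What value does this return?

Applying '+366 days' to 2007-10-02: counting 366 days forward gives 2008-10-02.
Adding -4 months to 2008-10-02 gives 2008-06-02.
Applying '-258 days' to 2008-06-02: counting 258 days back gives 2007-09-18.

2007-09-18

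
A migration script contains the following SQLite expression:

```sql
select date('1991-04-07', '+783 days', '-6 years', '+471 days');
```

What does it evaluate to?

1988-09-11

Applying '+783 days' to 1991-04-07: counting 783 days forward gives 1993-05-29.
Adding -6 years to 1993-05-29 gives 1987-05-29.
Applying '+471 days' to 1987-05-29: counting 471 days forward gives 1988-09-11.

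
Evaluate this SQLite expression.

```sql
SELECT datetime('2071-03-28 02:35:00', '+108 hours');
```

2071-04-01 14:35:00

+108 hours from 2071-03-28 02:35:00 is 2071-04-01 14:35:00 (crosses midnight).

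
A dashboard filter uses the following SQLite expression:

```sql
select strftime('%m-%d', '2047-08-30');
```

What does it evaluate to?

`%m-%d` extracts the month-day: 08-30.

08-30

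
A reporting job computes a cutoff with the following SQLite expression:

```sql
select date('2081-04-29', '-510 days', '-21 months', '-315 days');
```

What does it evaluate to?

2077-04-25

Applying '-510 days' to 2081-04-29: counting 510 days back gives 2079-12-06.
Adding -21 months to 2079-12-06 gives 2078-03-06.
Applying '-315 days' to 2078-03-06: counting 315 days back gives 2077-04-25.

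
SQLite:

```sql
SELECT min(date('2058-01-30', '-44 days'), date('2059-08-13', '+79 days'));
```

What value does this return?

date('2058-01-30', '-44 days') → 2057-12-17.
date('2059-08-13', '+79 days') → 2059-10-31.
Earlier of the two is 2057-12-17.

2057-12-17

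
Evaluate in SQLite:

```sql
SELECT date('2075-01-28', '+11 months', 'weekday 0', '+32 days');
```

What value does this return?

Adding +11 months to 2075-01-28 gives 2075-12-28.
`weekday 0` advances to the next Sunday; 2075-12-28 is a Saturday, so it moves forward to 2075-12-29.
December 2075 has 31 days; 2 remain after the 29th, so 3 days reach 2076-01-01.
Advancing 29 more days within January lands on 2076-01-30.

2076-01-30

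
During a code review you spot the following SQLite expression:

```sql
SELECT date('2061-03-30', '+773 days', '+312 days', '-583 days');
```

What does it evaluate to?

Applying '+773 days' to 2061-03-30: counting 773 days forward gives 2063-05-12.
Applying '+312 days' to 2063-05-12: counting 312 days forward gives 2064-03-19.
Applying '-583 days' to 2064-03-19: counting 583 days back gives 2062-08-14.

2062-08-14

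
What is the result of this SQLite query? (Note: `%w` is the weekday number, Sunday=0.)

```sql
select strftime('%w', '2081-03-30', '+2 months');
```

5

First apply '+2 months': 2081-03-30 → 2081-05-30.
2081-05-30 is a Friday; with Sunday=0 that is 5.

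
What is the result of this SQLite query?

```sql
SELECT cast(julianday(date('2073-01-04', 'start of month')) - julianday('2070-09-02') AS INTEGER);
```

`start of month` rewinds 2073-01-04 to 2073-01-01.
28 days remain in September 2070 after the 2nd (30 − 2).
Full months from October 2070 through December 2072 contribute their day counts.
Then 1 day into January 2073.
Total: 28 + 31 + 30 + 31 + 31 + 28 + 31 + 30 + 31 + 30 + 31 + 31 + 30 + 31 + 30 + 31 + 31 + 29 + 31 + 30 + 31 + 30 + 31 + 31 + 30 + 31 + 30 + 31 + 1 = 852.

852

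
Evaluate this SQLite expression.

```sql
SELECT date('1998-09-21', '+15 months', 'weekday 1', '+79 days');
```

Adding +15 months to 1998-09-21 gives 1999-12-21.
`weekday 1` advances to the next Monday; 1999-12-21 is a Tuesday, so it moves forward to 1999-12-27.
Applying '+79 days' to 1999-12-27: counting 79 days forward gives 2000-03-15.

2000-03-15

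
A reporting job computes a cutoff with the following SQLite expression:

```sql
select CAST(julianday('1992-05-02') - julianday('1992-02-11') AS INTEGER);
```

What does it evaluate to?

18 days remain in February 1992 after the 11th (29 − 11).
March 1992: 31 days.
April 1992: 30 days.
Then 2 days into May 1992.
Total: 18 + 31 + 30 + 2 = 81.

81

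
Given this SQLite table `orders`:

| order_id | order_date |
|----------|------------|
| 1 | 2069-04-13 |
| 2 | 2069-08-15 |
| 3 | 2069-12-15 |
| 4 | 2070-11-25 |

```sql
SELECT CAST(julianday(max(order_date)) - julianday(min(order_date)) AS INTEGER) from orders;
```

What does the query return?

591

MIN = 2069-04-13, MAX = 2070-11-25.
17 days remain in April 2069 after the 13th (30 − 13).
Full months from May 2069 through October 2070 contribute their day counts.
Then 25 days into November 2070.
Total: 17 + 31 + 30 + 31 + 31 + 30 + 31 + 30 + 31 + 31 + 28 + 31 + 30 + 31 + 30 + 31 + 31 + 30 + 31 + 25 = 591.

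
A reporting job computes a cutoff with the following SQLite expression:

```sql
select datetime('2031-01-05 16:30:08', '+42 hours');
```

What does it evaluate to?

2031-01-07 10:30:08

+42 hours from 2031-01-05 16:30:08 is 2031-01-07 10:30:08 (crosses midnight).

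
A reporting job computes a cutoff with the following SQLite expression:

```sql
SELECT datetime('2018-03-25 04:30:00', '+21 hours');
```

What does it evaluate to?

+21 hours from 2018-03-25 04:30:00 is 2018-03-26 01:30:00 (crosses midnight).

2018-03-26 01:30:00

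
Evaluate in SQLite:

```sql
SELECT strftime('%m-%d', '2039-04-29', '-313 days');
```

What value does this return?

06-20

First apply '-313 days': 2039-04-29 → 2038-06-20.
`%m-%d` extracts the month-day: 06-20.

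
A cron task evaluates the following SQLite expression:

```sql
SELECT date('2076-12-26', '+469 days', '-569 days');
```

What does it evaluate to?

2076-09-17

Applying '+469 days' to 2076-12-26: counting 469 days forward gives 2078-04-09.
Applying '-569 days' to 2078-04-09: counting 569 days back gives 2076-09-17.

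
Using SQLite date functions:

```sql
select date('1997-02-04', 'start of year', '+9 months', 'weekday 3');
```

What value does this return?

1997-10-01

`start of year` rewinds 1997-02-04 to 1997-01-01.
Adding +9 months to 1997-01-01 gives 1997-10-01.
`weekday 3` advances to the next Wednesday; 1997-10-01 is already a Wednesday, so it stays at 1997-10-01.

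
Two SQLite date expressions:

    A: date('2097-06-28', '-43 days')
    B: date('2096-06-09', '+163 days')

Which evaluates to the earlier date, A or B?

B

A = 2097-05-16.
B = 2096-11-19.
B is earlier.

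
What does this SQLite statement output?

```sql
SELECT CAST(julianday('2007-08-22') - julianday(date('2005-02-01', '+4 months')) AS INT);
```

Adding +4 months to 2005-02-01 gives 2005-06-01.
29 days remain in June 2005 after the 1st (30 − 1).
Full months from July 2005 through July 2007 contribute their day counts.
Then 22 days into August 2007.
Total: 29 + 31 + 31 + 30 + 31 + 30 + 31 + 31 + 28 + 31 + 30 + 31 + 30 + 31 + 31 + 30 + 31 + 30 + 31 + 31 + 28 + 31 + 30 + 31 + 30 + 31 + 22 = 812.

812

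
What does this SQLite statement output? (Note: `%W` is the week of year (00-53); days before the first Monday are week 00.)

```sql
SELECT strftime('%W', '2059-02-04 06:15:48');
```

2059-02-04 is a Tuesday. SQLite's %W counts Mondays since the year started; the result is 05.

05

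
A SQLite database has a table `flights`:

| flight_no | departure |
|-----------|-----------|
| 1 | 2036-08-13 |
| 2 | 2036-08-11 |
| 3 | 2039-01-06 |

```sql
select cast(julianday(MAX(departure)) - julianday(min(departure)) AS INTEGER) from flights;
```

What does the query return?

MIN = 2036-08-11, MAX = 2039-01-06.
20 days remain in August 2036 after the 11th (31 − 11).
Full months from September 2036 through December 2038 contribute their day counts.
Then 6 days into January 2039.
Total: 20 + 30 + 31 + 30 + 31 + 31 + 28 + 31 + 30 + 31 + 30 + 31 + 31 + 30 + 31 + 30 + 31 + 31 + 28 + 31 + 30 + 31 + 30 + 31 + 31 + 30 + 31 + 30 + 31 + 6 = 878.

878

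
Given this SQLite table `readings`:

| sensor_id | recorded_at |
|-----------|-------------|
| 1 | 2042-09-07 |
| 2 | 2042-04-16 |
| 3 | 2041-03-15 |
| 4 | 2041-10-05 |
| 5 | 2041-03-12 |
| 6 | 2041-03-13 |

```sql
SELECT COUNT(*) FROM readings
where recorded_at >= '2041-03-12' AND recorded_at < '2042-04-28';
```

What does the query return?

5

Rows in [2041-03-12, 2042-04-28): 2042-04-16, 2041-03-15, 2041-10-05, 2041-03-12, 2041-03-13 → 5 rows.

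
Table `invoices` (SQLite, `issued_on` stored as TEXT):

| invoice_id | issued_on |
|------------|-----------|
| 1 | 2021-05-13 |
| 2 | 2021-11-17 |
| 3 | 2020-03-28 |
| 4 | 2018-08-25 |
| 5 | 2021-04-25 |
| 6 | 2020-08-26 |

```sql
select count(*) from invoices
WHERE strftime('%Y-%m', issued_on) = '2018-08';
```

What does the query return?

1

Rows with year-month 2018-08: 2018-08-25 → 1.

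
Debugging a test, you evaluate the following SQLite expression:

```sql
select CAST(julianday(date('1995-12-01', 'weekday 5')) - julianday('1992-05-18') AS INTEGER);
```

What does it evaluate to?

`weekday 5` advances to the next Friday; 1995-12-01 is already a Friday, so it stays at 1995-12-01.
13 days remain in May 1992 after the 18th (31 − 18).
Full months from June 1992 through November 1995 contribute their day counts.
Then 1 day into December 1995.
Total: 13 + 30 + 31 + 31 + 30 + 31 + 30 + 31 + 31 + 28 + 31 + 30 + 31 + 30 + 31 + 31 + 30 + 31 + 30 + 31 + 31 + 28 + 31 + 30 + 31 + 30 + 31 + 31 + 30 + 31 + 30 + 31 + 31 + 28 + 31 + 30 + 31 + 30 + 31 + 31 + 30 + 31 + 30 + 1 = 1292.

1292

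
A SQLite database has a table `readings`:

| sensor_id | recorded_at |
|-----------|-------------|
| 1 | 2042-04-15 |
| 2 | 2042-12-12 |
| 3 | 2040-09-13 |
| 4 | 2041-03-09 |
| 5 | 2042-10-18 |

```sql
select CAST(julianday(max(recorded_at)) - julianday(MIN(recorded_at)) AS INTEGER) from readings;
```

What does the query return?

MIN = 2040-09-13, MAX = 2042-12-12.
17 days remain in September 2040 after the 13th (30 − 13).
Full months from October 2040 through November 2042 contribute their day counts.
Then 12 days into December 2042.
Total: 17 + 31 + 30 + 31 + 31 + 28 + 31 + 30 + 31 + 30 + 31 + 31 + 30 + 31 + 30 + 31 + 31 + 28 + 31 + 30 + 31 + 30 + 31 + 31 + 30 + 31 + 30 + 12 = 820.

820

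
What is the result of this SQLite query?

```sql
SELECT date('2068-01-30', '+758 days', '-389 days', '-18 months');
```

Applying '+758 days' to 2068-01-30: counting 758 days forward gives 2070-02-26.
Applying '-389 days' to 2070-02-26: counting 389 days back gives 2069-02-02.
Adding -18 months to 2069-02-02 gives 2067-08-02.

2067-08-02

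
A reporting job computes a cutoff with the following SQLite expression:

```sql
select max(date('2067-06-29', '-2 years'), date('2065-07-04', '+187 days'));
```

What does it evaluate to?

2066-01-07

date('2067-06-29', '-2 years') → 2065-06-29.
date('2065-07-04', '+187 days') → 2066-01-07.
Later of the two is 2066-01-07.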